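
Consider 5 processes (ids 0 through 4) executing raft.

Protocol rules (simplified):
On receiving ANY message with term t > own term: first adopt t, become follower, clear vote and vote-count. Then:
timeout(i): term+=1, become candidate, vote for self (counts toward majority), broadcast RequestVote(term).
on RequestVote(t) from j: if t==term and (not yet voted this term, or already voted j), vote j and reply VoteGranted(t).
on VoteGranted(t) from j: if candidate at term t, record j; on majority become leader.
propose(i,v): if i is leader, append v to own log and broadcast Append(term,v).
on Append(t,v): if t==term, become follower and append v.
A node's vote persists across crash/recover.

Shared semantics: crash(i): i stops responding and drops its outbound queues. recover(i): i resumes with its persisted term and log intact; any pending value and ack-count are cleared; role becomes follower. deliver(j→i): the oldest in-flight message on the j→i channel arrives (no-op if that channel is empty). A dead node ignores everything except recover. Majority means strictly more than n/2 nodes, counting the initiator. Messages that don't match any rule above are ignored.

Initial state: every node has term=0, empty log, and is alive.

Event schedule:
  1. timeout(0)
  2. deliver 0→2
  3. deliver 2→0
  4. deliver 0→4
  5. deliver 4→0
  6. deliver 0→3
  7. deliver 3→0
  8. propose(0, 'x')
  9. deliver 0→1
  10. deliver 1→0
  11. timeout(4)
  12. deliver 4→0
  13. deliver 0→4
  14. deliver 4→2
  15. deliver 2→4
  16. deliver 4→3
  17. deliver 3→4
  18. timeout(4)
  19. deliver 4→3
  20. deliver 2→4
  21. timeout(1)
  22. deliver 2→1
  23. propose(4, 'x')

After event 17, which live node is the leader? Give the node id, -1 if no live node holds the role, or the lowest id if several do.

after 1 — timeout(0): n0:cand/t1/[-]
after 2 — deliver 0→2: n2:foll/t1/[-]
after 3 — deliver 2→0: ·
after 4 — deliver 0→4: n4:foll/t1/[-]
after 5 — deliver 4→0: n0:lead/t1/[-]
after 6 — deliver 0→3: n3:foll/t1/[-]
after 7 — deliver 3→0: ·
after 8 — propose(0,'x'): n0:lead/t1/[x]
after 9 — deliver 0→1: n1:foll/t1/[-]
after 10 — deliver 1→0: ·
after 11 — timeout(4): n4:cand/t2/[-]
after 12 — deliver 4→0: n0:foll/t2/[x]
after 13 — deliver 0→4: ·
after 14 — deliver 4→2: n2:foll/t2/[-]
after 15 — deliver 2→4: ·
after 16 — deliver 4→3: n3:foll/t2/[-]
after 17 — deliver 3→4: n4:lead/t2/[-]

4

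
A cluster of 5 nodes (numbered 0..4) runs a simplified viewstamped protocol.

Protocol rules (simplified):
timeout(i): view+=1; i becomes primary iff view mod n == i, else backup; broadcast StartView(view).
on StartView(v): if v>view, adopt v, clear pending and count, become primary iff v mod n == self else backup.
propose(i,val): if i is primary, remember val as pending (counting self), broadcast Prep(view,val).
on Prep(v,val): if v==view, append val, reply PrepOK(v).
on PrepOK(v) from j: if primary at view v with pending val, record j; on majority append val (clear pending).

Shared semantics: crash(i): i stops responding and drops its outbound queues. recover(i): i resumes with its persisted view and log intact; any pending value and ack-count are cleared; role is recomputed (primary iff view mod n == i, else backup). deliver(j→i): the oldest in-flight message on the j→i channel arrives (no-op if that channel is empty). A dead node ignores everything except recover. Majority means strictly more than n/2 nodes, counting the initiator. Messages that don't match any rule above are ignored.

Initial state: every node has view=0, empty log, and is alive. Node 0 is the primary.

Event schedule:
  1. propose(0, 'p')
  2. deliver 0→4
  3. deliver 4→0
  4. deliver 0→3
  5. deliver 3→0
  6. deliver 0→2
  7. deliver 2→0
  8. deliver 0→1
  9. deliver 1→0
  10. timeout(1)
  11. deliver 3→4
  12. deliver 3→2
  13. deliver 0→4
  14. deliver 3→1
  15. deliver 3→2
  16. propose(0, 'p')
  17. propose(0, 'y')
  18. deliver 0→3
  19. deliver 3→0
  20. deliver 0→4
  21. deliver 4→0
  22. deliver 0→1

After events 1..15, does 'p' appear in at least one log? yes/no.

e1 propose(0,'p'): ·
e2 deliver 0→4: 4[back,v=0,p]
e3 deliver 4→0: ·
e4 deliver 0→3: 3[back,v=0,p]
e5 deliver 3→0: 0[prim,v=0,p]
e6 deliver 0→2: 2[back,v=0,p]
e7 deliver 2→0: ·
e8 deliver 0→1: 1[back,v=0,p]
e9 deliver 1→0: ·
e10 timeout(1): 1[prim,v=1,p]
e11 deliver 3→4: ·
e12 deliver 3→2: ·
e13 deliver 0→4: ·
e14 deliver 3→1: ·
e15 deliver 3→2: ·

yes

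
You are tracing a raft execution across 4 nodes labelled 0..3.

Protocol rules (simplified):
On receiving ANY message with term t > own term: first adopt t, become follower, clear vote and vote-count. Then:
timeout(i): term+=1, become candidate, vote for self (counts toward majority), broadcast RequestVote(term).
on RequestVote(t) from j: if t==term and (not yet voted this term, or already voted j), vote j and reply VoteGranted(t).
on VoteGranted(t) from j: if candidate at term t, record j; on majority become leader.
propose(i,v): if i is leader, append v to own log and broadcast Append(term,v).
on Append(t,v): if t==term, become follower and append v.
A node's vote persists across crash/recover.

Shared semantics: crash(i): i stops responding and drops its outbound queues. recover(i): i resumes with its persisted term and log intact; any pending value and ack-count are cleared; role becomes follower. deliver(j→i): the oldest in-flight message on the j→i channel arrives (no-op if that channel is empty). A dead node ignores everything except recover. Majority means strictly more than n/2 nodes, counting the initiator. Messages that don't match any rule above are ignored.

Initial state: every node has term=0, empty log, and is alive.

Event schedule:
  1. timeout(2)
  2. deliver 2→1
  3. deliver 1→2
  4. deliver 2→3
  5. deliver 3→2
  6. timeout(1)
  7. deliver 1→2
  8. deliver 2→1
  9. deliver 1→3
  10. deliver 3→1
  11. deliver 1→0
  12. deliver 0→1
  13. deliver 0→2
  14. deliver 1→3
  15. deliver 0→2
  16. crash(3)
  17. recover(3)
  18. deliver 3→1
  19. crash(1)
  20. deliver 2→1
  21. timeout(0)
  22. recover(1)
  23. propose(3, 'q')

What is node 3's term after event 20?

2

[1] timeout(2) → N2(cand t1 [-])
[2] deliver 2→1 → N1(foll t1 [-])
[3] deliver 1→2 → ∅
[4] deliver 2→3 → N3(foll t1 [-])
[5] deliver 3→2 → N2(lead t1 [-])
[6] timeout(1) → N1(cand t2 [-])
[7] deliver 1→2 → N2(foll t2 [-])
[8] deliver 2→1 → ∅
[9] deliver 1→3 → N3(foll t2 [-])
[10] deliver 3→1 → N1(lead t2 [-])
[11] deliver 1→0 → N0(foll t2 [-])
[12] deliver 0→1 → ∅
[13] deliver 0→2 → ∅
[14] deliver 1→3 → ∅
[15] deliver 0→2 → ∅
[16] crash(3) → N3(✗foll t2 [-])
[17] recover(3) → N3(foll t2 [-])
[18] deliver 3→1 → ∅
[19] crash(1) → N1(✗lead t2 [-])
[20] deliver 2→1 → ∅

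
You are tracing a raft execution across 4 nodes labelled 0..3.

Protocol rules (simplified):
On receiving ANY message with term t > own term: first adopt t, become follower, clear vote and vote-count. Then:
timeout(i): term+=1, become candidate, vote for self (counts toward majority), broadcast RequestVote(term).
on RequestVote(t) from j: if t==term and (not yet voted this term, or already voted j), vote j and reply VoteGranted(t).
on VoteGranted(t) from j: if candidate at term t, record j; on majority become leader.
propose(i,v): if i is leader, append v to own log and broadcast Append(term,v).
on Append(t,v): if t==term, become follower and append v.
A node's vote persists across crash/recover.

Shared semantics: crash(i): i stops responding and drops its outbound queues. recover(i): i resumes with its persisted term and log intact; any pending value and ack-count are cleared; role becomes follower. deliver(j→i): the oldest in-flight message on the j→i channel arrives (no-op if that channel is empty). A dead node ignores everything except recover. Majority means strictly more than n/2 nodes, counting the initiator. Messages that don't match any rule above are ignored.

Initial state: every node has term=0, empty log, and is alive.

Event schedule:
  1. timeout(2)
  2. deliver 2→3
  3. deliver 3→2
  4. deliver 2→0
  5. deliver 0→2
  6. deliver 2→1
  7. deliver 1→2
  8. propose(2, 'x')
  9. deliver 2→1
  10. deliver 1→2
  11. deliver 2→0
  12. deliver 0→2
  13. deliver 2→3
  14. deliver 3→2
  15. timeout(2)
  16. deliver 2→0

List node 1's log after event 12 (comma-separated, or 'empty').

x

1. timeout(2):  <2:cand t1 ->
2. deliver 2→3:  <3:foll t1 ->
3. deliver 3→2:  nop
4. deliver 2→0:  <0:foll t1 ->
5. deliver 0→2:  <2:lead t1 ->
6. deliver 2→1:  <1:foll t1 ->
7. deliver 1→2:  nop
8. propose(2,'x'):  <2:lead t1 x>
9. deliver 2→1:  <1:foll t1 x>
10. deliver 1→2:  nop
11. deliver 2→0:  <0:foll t1 x>
12. deliver 0→2:  nop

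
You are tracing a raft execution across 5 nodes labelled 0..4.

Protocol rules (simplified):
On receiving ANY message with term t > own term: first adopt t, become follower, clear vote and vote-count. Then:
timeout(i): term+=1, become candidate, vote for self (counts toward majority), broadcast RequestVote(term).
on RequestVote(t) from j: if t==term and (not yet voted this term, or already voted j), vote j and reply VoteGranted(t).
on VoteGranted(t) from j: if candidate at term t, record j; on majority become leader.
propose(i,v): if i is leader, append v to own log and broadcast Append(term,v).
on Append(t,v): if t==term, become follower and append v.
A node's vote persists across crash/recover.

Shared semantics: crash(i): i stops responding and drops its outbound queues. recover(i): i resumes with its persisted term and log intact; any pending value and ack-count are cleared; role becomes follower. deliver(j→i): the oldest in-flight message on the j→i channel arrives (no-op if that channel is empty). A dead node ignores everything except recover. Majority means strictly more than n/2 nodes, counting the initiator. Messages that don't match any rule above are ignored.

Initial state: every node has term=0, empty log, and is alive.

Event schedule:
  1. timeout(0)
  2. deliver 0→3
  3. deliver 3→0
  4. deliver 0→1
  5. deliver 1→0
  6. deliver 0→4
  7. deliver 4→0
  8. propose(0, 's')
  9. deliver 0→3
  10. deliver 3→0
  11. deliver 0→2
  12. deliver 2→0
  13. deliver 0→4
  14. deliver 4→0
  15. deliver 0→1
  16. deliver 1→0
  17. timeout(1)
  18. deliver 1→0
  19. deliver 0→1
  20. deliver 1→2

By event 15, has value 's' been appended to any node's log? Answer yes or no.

yes

step 1 timeout(0): 0={cand,t=1,log=-}
step 2 deliver 0→3: 3={foll,t=1,log=-}
step 3 deliver 3→0: —
step 4 deliver 0→1: 1={foll,t=1,log=-}
step 5 deliver 1→0: 0={lead,t=1,log=-}
step 6 deliver 0→4: 4={foll,t=1,log=-}
step 7 deliver 4→0: —
step 8 propose(0,'s'): 0={lead,t=1,log=s}
step 9 deliver 0→3: 3={foll,t=1,log=s}
step 10 deliver 3→0: —
step 11 deliver 0→2: 2={foll,t=1,log=-}
step 12 deliver 2→0: —
step 13 deliver 0→4: 4={foll,t=1,log=s}
step 14 deliver 4→0: —
step 15 deliver 0→1: 1={foll,t=1,log=s}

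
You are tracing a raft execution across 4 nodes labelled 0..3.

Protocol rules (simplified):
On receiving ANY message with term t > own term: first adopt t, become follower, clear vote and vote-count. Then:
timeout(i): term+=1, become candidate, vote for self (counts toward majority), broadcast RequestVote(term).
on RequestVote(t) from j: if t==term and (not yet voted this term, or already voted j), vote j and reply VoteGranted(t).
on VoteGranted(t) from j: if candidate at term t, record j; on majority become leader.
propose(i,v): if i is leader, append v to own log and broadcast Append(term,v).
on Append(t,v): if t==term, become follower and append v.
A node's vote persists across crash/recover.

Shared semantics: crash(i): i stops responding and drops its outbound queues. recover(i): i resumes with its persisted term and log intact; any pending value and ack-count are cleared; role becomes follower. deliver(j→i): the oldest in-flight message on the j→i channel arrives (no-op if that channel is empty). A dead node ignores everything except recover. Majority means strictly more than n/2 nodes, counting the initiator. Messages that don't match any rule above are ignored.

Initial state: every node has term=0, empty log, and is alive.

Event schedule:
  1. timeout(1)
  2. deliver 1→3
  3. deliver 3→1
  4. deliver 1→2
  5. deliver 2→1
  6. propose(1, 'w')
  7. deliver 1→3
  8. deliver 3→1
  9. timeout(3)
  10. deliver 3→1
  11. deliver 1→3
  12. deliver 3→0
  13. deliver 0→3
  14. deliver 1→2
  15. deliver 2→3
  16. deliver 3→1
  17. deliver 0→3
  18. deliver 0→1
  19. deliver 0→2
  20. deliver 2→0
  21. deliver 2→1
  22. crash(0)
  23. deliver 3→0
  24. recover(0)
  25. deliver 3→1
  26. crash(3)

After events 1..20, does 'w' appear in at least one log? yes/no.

1. timeout(1):  <1:cand t1 ->
2. deliver 1→3:  <3:foll t1 ->
3. deliver 3→1:  nop
4. deliver 1→2:  <2:foll t1 ->
5. deliver 2→1:  <1:lead t1 ->
6. propose(1,'w'):  <1:lead t1 w>
7. deliver 1→3:  <3:foll t1 w>
8. deliver 3→1:  nop
9. timeout(3):  <3:cand t2 w>
10. deliver 3→1:  <1:foll t2 w>
11. deliver 1→3:  nop
12. deliver 3→0:  <0:foll t2 ->
13. deliver 0→3:  <3:lead t2 w>
14. deliver 1→2:  <2:foll t1 w>
15. deliver 2→3:  nop
16. deliver 3→1:  nop
17. deliver 0→3:  nop
18. deliver 0→1:  nop
19. deliver 0→2:  nop
20. deliver 2→0:  nop

yes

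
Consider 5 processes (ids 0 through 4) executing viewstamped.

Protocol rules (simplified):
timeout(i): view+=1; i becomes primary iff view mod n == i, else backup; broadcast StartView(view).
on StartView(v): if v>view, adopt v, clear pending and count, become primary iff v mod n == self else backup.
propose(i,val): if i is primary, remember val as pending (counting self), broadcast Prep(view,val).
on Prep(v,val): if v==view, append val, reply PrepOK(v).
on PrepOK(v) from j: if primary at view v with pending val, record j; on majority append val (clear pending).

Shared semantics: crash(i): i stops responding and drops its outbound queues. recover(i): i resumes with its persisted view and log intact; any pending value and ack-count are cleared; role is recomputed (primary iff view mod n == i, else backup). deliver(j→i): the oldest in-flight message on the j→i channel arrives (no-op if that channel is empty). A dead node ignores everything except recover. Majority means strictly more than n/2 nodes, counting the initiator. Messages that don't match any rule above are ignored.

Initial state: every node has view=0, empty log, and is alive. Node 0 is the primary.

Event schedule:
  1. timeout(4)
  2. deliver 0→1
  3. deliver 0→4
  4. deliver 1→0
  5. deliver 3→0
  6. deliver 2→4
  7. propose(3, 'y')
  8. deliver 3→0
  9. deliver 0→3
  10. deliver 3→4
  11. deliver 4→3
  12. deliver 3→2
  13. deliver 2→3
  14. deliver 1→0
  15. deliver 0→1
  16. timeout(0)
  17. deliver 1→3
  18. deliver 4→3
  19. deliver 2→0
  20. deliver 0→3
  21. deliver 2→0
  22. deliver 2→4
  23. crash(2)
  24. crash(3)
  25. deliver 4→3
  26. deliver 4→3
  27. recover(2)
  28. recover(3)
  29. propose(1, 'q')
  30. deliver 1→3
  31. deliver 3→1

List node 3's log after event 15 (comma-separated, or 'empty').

empty

[1] timeout(4) → N4(back v1 [-])
[2] deliver 0→1 → ∅
[3] deliver 0→4 → ∅
[4] deliver 1→0 → ∅
[5] deliver 3→0 → ∅
[6] deliver 2→4 → ∅
[7] propose(3,'y') → ∅
[8] deliver 3→0 → ∅
[9] deliver 0→3 → ∅
[10] deliver 3→4 → ∅
[11] deliver 4→3 → N3(back v1 [-])
[12] deliver 3→2 → ∅
[13] deliver 2→3 → ∅
[14] deliver 1→0 → ∅
[15] deliver 0→1 → ∅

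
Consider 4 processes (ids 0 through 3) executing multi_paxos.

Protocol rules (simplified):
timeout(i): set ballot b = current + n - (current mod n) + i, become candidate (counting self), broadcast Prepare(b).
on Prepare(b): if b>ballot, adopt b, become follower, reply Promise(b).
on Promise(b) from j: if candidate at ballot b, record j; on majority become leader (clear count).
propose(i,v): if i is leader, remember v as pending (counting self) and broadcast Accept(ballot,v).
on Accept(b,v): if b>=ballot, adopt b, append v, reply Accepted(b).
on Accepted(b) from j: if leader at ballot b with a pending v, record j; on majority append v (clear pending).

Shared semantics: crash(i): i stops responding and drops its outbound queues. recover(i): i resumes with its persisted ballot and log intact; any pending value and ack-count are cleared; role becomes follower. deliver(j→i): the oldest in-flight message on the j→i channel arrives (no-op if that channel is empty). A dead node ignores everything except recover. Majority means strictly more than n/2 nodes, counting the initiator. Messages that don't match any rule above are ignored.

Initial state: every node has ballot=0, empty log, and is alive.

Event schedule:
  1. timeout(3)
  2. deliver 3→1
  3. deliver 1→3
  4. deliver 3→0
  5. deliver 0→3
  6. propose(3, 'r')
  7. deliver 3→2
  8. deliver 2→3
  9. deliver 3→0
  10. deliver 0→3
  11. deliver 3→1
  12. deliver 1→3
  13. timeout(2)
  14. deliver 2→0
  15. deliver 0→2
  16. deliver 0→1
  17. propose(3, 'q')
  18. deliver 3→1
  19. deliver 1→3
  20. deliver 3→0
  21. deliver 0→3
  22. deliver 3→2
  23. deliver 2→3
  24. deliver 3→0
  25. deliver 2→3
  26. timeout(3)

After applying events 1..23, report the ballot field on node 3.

[1] timeout(3) → N3(cand b7 [-])
[2] deliver 3→1 → N1(foll b7 [-])
[3] deliver 1→3 → ∅
[4] deliver 3→0 → N0(foll b7 [-])
[5] deliver 0→3 → N3(lead b7 [-])
[6] propose(3,'r') → ∅
[7] deliver 3→2 → N2(foll b7 [-])
[8] deliver 2→3 → ∅
[9] deliver 3→0 → N0(foll b7 [r])
[10] deliver 0→3 → ∅
[11] deliver 3→1 → N1(foll b7 [r])
[12] deliver 1→3 → N3(lead b7 [r])
[13] timeout(2) → N2(cand b10 [-])
[14] deliver 2→0 → N0(foll b10 [r])
[15] deliver 0→2 → ∅
[16] deliver 0→1 → ∅
[17] propose(3,'q') → ∅
[18] deliver 3→1 → N1(foll b7 [r,q])
[19] deliver 1→3 → ∅
[20] deliver 3→0 → ∅
[21] deliver 0→3 → ∅
[22] deliver 3→2 → ∅
[23] deliver 2→3 → N3(foll b10 [r])

10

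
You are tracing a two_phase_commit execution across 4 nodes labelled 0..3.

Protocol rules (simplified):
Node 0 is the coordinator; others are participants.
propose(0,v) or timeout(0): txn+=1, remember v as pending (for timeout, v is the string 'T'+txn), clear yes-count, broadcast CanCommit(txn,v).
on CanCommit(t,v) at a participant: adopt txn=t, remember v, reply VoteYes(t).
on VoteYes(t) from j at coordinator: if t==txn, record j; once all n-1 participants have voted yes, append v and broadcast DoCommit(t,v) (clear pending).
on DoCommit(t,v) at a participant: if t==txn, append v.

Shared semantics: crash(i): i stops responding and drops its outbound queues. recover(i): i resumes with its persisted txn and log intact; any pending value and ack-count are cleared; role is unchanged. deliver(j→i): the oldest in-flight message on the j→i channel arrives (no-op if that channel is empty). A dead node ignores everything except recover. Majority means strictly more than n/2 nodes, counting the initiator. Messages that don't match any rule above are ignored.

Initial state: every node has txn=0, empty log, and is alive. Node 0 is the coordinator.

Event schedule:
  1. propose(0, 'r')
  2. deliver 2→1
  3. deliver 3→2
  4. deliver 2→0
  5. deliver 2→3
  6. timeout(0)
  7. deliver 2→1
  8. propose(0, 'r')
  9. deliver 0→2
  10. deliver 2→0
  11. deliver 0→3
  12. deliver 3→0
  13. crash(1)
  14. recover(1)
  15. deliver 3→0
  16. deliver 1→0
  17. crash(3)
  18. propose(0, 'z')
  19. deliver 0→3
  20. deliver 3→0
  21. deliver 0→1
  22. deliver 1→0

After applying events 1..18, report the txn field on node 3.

1

e1 propose(0,'r'): 0[coor,t=1,-]
e2 deliver 2→1: ·
e3 deliver 3→2: ·
e4 deliver 2→0: ·
e5 deliver 2→3: ·
e6 timeout(0): 0[coor,t=2,-]
e7 deliver 2→1: ·
e8 propose(0,'r'): 0[coor,t=3,-]
e9 deliver 0→2: 2[part,t=1,-]
e10 deliver 2→0: ·
e11 deliver 0→3: 3[part,t=1,-]
e12 deliver 3→0: ·
e13 crash(1): 1[✗part,t=0,-]
e14 recover(1): 1[part,t=0,-]
e15 deliver 3→0: ·
e16 deliver 1→0: ·
e17 crash(3): 3[✗part,t=1,-]
e18 propose(0,'z'): 0[coor,t=4,-]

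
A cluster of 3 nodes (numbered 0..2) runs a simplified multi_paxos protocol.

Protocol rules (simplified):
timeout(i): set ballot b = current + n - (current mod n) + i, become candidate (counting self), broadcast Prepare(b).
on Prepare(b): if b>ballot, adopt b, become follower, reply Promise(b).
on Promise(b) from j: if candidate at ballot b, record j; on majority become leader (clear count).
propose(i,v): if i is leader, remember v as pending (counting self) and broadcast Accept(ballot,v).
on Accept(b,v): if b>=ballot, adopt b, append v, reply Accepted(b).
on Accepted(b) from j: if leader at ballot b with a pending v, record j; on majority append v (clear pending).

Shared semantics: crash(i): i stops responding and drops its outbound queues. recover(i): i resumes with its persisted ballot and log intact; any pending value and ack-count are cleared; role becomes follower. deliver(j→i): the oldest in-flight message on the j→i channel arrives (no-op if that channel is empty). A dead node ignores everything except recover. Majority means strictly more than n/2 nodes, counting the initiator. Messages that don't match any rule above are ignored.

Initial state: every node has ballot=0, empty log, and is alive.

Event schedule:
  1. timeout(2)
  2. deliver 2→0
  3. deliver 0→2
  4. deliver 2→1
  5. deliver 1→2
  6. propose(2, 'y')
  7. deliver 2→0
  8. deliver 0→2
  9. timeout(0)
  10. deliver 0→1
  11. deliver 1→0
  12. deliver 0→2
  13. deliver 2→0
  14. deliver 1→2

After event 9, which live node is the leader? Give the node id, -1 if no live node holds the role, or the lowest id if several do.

after 1 — timeout(2): n2:cand/b5/[-]
after 2 — deliver 2→0: n0:foll/b5/[-]
after 3 — deliver 0→2: n2:lead/b5/[-]
after 4 — deliver 2→1: n1:foll/b5/[-]
after 5 — deliver 1→2: ·
after 6 — propose(2,'y'): ·
after 7 — deliver 2→0: n0:foll/b5/[y]
after 8 — deliver 0→2: n2:lead/b5/[y]
after 9 — timeout(0): n0:cand/b6/[y]

2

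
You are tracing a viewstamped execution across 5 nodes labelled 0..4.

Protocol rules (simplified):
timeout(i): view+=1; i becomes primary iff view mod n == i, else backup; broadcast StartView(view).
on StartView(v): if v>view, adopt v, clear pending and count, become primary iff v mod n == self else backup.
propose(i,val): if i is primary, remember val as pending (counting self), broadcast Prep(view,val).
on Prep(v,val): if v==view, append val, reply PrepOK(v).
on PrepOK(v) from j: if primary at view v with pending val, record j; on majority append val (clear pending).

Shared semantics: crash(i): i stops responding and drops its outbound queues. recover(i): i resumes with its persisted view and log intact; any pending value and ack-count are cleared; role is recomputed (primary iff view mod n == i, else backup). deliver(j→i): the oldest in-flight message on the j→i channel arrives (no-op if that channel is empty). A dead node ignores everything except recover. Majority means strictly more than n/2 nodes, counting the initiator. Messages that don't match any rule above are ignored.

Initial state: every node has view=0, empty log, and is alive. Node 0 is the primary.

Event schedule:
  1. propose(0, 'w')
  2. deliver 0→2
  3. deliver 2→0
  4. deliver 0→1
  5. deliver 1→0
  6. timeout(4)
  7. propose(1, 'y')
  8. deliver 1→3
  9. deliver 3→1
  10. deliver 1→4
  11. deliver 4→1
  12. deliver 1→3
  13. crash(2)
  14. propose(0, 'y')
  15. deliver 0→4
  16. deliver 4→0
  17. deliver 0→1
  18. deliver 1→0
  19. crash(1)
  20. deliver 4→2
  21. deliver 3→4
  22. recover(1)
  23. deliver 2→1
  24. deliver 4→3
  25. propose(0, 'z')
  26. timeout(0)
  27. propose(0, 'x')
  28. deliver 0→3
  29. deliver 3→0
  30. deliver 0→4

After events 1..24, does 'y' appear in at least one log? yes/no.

[1] propose(0,'w') → ∅
[2] deliver 0→2 → N2(back v0 [w])
[3] deliver 2→0 → ∅
[4] deliver 0→1 → N1(back v0 [w])
[5] deliver 1→0 → N0(prim v0 [w])
[6] timeout(4) → N4(back v1 [-])
[7] propose(1,'y') → ∅
[8] deliver 1→3 → ∅
[9] deliver 3→1 → ∅
[10] deliver 1→4 → ∅
[11] deliver 4→1 → N1(prim v1 [w])
[12] deliver 1→3 → ∅
[13] crash(2) → N2(✗back v0 [w])
[14] propose(0,'y') → ∅
[15] deliver 0→4 → ∅
[16] deliver 4→0 → N0(back v1 [w])
[17] deliver 0→1 → ∅
[18] deliver 1→0 → ∅
[19] crash(1) → N1(✗prim v1 [w])
[20] deliver 4→2 → ∅
[21] deliver 3→4 → ∅
[22] recover(1) → N1(prim v1 [w])
[23] deliver 2→1 → ∅
[24] deliver 4→3 → N3(back v1 [-])

no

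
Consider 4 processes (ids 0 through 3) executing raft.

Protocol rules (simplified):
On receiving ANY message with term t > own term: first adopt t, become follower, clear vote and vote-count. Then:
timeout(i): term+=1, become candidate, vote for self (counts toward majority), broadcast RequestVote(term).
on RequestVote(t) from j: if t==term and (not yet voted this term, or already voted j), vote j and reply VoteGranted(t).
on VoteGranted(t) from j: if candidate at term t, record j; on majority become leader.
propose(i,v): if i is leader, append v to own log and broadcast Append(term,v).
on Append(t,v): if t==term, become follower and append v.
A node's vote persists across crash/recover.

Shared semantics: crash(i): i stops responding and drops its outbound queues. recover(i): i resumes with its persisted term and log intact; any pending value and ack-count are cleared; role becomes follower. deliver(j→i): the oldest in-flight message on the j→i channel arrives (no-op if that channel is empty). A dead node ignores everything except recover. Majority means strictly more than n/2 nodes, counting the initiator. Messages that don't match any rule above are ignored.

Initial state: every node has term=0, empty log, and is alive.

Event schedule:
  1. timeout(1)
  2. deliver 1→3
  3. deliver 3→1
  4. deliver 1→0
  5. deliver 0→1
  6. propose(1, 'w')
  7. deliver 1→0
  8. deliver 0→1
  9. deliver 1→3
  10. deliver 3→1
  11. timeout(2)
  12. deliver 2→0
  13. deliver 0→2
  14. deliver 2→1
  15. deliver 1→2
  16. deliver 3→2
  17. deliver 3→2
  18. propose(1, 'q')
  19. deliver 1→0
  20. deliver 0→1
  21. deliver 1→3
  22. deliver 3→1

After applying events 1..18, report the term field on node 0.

1

e1 timeout(1): 1[cand,t=1,-]
e2 deliver 1→3: 3[foll,t=1,-]
e3 deliver 3→1: ·
e4 deliver 1→0: 0[foll,t=1,-]
e5 deliver 0→1: 1[lead,t=1,-]
e6 propose(1,'w'): 1[lead,t=1,w]
e7 deliver 1→0: 0[foll,t=1,w]
e8 deliver 0→1: ·
e9 deliver 1→3: 3[foll,t=1,w]
e10 deliver 3→1: ·
e11 timeout(2): 2[cand,t=1,-]
e12 deliver 2→0: ·
e13 deliver 0→2: ·
e14 deliver 2→1: ·
e15 deliver 1→2: ·
e16 deliver 3→2: ·
e17 deliver 3→2: ·
e18 propose(1,'q'): 1[lead,t=1,w,q]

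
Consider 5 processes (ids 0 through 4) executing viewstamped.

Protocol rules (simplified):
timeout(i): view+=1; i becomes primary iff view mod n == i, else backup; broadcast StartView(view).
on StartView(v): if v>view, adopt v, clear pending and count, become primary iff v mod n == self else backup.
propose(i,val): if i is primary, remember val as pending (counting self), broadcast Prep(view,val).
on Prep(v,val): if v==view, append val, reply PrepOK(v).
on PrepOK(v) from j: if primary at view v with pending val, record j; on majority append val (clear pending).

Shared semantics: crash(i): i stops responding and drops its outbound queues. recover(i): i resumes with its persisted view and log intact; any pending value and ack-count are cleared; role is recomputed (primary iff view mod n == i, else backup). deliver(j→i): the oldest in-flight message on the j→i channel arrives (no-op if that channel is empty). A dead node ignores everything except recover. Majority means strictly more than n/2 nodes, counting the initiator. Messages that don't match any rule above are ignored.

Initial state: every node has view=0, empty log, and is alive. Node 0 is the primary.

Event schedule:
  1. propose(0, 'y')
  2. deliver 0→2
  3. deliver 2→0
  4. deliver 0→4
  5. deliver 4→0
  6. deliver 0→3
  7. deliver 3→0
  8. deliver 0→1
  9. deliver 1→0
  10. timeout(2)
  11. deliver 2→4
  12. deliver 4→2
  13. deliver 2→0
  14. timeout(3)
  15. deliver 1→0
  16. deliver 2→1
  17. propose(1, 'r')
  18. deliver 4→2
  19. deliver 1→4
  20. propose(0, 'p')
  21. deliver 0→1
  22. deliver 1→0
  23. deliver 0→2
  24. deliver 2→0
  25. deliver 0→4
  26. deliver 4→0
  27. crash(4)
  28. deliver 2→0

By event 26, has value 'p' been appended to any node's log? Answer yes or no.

[1] propose(0,'y') → ∅
[2] deliver 0→2 → N2(back v0 [y])
[3] deliver 2→0 → ∅
[4] deliver 0→4 → N4(back v0 [y])
[5] deliver 4→0 → N0(prim v0 [y])
[6] deliver 0→3 → N3(back v0 [y])
[7] deliver 3→0 → ∅
[8] deliver 0→1 → N1(back v0 [y])
[9] deliver 1→0 → ∅
[10] timeout(2) → N2(back v1 [y])
[11] deliver 2→4 → N4(back v1 [y])
[12] deliver 4→2 → ∅
[13] deliver 2→0 → N0(back v1 [y])
[14] timeout(3) → N3(back v1 [y])
[15] deliver 1→0 → ∅
[16] deliver 2→1 → N1(prim v1 [y])
[17] propose(1,'r') → ∅
[18] deliver 4→2 → ∅
[19] deliver 1→4 → N4(back v1 [y,r])
[20] propose(0,'p') → ∅
[21] deliver 0→1 → ∅
[22] deliver 1→0 → N0(back v1 [y,r])
[23] deliver 0→2 → ∅
[24] deliver 2→0 → ∅
[25] deliver 0→4 → ∅
[26] deliver 4→0 → ∅

no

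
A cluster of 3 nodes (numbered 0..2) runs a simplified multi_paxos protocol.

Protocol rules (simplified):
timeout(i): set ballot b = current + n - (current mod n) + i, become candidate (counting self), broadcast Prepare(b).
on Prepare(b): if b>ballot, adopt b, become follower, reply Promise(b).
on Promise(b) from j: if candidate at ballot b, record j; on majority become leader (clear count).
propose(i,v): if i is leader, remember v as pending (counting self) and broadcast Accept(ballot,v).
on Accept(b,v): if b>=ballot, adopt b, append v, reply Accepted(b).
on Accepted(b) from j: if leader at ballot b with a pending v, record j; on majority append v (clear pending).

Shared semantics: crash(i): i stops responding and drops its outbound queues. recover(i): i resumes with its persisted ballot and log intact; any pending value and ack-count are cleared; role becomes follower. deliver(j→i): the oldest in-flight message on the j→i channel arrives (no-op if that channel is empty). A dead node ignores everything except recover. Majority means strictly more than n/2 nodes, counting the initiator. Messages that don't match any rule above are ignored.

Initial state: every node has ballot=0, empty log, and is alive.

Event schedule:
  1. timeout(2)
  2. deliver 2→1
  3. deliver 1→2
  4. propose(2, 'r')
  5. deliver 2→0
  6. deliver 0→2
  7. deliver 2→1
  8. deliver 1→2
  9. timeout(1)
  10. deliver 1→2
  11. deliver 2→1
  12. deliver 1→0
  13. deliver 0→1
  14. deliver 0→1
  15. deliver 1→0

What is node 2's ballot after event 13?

[1] timeout(2) → N2(cand b5 [-])
[2] deliver 2→1 → N1(foll b5 [-])
[3] deliver 1→2 → N2(lead b5 [-])
[4] propose(2,'r') → ∅
[5] deliver 2→0 → N0(foll b5 [-])
[6] deliver 0→2 → ∅
[7] deliver 2→1 → N1(foll b5 [r])
[8] deliver 1→2 → N2(lead b5 [r])
[9] timeout(1) → N1(cand b7 [r])
[10] deliver 1→2 → N2(foll b7 [r])
[11] deliver 2→1 → N1(lead b7 [r])
[12] deliver 1→0 → N0(foll b7 [-])
[13] deliver 0→1 → ∅

7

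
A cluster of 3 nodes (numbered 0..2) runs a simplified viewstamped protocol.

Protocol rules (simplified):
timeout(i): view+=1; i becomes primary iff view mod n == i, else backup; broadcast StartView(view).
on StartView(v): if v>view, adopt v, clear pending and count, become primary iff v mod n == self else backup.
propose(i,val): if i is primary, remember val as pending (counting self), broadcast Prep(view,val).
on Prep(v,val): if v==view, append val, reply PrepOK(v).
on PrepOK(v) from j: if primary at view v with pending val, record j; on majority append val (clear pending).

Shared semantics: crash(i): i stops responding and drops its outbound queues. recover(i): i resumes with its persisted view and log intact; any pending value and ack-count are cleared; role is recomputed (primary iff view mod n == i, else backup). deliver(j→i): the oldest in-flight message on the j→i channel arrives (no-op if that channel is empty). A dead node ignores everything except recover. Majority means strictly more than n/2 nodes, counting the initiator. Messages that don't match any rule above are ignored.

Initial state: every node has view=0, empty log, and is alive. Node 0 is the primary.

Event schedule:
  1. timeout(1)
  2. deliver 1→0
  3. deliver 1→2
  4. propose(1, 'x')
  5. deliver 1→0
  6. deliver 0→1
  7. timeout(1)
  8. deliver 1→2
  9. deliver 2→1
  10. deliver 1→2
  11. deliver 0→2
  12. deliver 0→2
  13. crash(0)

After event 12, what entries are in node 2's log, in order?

x

after 1 — timeout(1): n1:prim/v1/[-]
after 2 — deliver 1→0: n0:back/v1/[-]
after 3 — deliver 1→2: n2:back/v1/[-]
after 4 — propose(1,'x'): ·
after 5 — deliver 1→0: n0:back/v1/[x]
after 6 — deliver 0→1: n1:prim/v1/[x]
after 7 — timeout(1): n1:back/v2/[x]
after 8 — deliver 1→2: n2:back/v1/[x]
after 9 — deliver 2→1: ·
after 10 — deliver 1→2: n2:prim/v2/[x]
after 11 — deliver 0→2: ·
after 12 — deliver 0→2: ·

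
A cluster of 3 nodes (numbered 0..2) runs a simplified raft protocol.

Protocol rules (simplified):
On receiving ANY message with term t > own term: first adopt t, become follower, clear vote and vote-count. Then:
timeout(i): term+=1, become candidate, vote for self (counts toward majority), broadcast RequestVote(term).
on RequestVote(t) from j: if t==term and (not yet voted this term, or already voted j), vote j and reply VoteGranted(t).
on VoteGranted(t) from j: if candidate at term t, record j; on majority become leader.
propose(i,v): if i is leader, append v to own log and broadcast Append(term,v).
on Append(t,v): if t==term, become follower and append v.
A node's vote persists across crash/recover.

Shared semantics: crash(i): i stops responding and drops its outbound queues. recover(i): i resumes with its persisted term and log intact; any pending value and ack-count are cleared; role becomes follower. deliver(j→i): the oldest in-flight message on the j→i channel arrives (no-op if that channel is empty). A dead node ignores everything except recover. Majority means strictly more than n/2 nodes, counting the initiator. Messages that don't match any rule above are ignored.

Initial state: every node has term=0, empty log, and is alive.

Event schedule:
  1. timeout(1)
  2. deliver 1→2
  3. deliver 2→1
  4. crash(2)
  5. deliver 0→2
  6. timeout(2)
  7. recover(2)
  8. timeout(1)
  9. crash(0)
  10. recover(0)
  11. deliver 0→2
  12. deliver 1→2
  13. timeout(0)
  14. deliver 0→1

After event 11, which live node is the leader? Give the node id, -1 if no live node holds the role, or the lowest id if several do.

-1

step 1 timeout(1): 1={cand,t=1,log=-}
step 2 deliver 1→2: 2={foll,t=1,log=-}
step 3 deliver 2→1: 1={lead,t=1,log=-}
step 4 crash(2): 2={✗foll,t=1,log=-}
step 5 deliver 0→2: —
step 6 timeout(2): —
step 7 recover(2): 2={foll,t=1,log=-}
step 8 timeout(1): 1={cand,t=2,log=-}
step 9 crash(0): 0={✗foll,t=0,log=-}
step 10 recover(0): 0={foll,t=0,log=-}
step 11 deliver 0→2: —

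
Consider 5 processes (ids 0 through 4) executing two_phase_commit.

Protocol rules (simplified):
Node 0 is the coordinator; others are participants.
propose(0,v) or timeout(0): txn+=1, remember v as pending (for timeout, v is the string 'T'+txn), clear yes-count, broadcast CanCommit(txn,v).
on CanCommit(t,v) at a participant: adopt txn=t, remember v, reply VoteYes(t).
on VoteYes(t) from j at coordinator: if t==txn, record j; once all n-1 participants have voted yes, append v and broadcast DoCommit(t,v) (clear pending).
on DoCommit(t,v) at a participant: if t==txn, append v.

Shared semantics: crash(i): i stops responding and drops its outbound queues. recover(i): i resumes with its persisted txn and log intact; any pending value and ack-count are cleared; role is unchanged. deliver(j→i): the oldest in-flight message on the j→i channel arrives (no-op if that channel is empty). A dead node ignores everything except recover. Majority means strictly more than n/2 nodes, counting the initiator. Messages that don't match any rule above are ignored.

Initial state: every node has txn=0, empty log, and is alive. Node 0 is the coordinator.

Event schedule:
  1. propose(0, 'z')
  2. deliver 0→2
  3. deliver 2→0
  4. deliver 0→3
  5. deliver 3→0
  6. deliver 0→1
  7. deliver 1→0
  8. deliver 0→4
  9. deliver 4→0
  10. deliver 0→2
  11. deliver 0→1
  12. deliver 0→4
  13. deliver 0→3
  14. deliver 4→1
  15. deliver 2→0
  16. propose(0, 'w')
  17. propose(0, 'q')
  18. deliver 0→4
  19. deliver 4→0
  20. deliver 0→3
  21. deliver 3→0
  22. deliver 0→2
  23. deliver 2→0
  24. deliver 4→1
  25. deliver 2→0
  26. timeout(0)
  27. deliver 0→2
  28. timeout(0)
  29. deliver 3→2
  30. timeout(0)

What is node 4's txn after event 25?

2

[1] propose(0,'z') → N0(coor t1 [-])
[2] deliver 0→2 → N2(part t1 [-])
[3] deliver 2→0 → ∅
[4] deliver 0→3 → N3(part t1 [-])
[5] deliver 3→0 → ∅
[6] deliver 0→1 → N1(part t1 [-])
[7] deliver 1→0 → ∅
[8] deliver 0→4 → N4(part t1 [-])
[9] deliver 4→0 → N0(coor t1 [z])
[10] deliver 0→2 → N2(part t1 [z])
[11] deliver 0→1 → N1(part t1 [z])
[12] deliver 0→4 → N4(part t1 [z])
[13] deliver 0→3 → N3(part t1 [z])
[14] deliver 4→1 → ∅
[15] deliver 2→0 → ∅
[16] propose(0,'w') → N0(coor t2 [z])
[17] propose(0,'q') → N0(coor t3 [z])
[18] deliver 0→4 → N4(part t2 [z])
[19] deliver 4→0 → ∅
[20] deliver 0→3 → N3(part t2 [z])
[21] deliver 3→0 → ∅
[22] deliver 0→2 → N2(part t2 [z])
[23] deliver 2→0 → ∅
[24] deliver 4→1 → ∅
[25] deliver 2→0 → ∅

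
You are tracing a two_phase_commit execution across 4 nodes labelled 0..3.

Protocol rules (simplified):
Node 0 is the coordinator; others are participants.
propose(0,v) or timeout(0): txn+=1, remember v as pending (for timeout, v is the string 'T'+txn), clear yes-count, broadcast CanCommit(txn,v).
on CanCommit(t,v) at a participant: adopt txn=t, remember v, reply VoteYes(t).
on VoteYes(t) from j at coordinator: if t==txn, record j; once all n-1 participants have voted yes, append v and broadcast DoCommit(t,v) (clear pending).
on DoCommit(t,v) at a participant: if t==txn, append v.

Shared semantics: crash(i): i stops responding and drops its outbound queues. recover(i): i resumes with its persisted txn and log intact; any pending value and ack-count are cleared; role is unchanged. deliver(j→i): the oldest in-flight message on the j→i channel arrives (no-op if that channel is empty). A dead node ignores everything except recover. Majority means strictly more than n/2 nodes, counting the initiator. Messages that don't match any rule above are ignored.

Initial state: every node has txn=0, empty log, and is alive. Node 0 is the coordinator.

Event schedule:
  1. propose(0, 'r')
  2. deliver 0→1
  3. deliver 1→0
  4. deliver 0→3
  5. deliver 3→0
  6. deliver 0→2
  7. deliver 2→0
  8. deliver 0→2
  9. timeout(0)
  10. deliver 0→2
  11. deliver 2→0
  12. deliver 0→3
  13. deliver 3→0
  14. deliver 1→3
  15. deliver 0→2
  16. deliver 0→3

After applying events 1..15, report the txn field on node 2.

2

1. propose(0,'r'):  <0:coor t1 ->
2. deliver 0→1:  <1:part t1 ->
3. deliver 1→0:  nop
4. deliver 0→3:  <3:part t1 ->
5. deliver 3→0:  nop
6. deliver 0→2:  <2:part t1 ->
7. deliver 2→0:  <0:coor t1 r>
8. deliver 0→2:  <2:part t1 r>
9. timeout(0):  <0:coor t2 r>
10. deliver 0→2:  <2:part t2 r>
11. deliver 2→0:  nop
12. deliver 0→3:  <3:part t1 r>
13. deliver 3→0:  nop
14. deliver 1→3:  nop
15. deliver 0→2:  nop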